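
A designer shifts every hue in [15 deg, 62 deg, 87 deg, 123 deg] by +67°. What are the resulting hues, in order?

15 + 67 = 82°
62 + 67 = 129°
87 + 67 = 154°
123 + 67 = 190°

82°, 129°, 154°, 190°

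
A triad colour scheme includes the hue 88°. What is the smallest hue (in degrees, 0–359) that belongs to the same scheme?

88°

A triad places three hues 120° apart.
The full set through 88° is {88°, 208°, 328°}.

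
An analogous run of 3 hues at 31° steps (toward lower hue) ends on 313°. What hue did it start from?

15°

2 steps of 31° (toward lower hue) give a net shift of −62°.
Start = end − shift: 313 + 62 = 375 → 375 − 360 = 15°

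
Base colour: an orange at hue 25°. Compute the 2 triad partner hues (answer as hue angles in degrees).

145° and 265°

25 + 120 = 145°
25 + 240 = 265°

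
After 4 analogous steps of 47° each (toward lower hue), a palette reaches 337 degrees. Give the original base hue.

4 steps of 47° (toward lower hue) give a net shift of −188°.
Start = end − shift: 337 + 188 = 525 → 525 − 360 = 165°

165°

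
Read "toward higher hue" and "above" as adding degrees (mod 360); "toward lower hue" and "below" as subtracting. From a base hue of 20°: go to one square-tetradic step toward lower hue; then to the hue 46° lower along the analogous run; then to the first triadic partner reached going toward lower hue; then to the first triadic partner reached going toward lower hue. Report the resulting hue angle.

4°

square ↓ −90°: 20 − 90 = -70 → -70 + 360 = 290°
analog 46° ↓ −46°: 290 − 46 = 244°
triadic ↓ −120°: 244 − 120 = 124°
triadic ↓ −120°: 124 − 120 = 4°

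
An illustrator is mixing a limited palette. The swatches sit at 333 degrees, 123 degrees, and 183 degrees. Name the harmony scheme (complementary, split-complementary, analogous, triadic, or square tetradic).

Sort the hues: 123°, 183°, 333°.
Successive gaps around the wheel: 60°, 150°, 150°.
Two 150° gaps and one 60° gap — a base hue opposite a pair of accents 30° either side of its complement — is the split-complementary pattern.

split-complementary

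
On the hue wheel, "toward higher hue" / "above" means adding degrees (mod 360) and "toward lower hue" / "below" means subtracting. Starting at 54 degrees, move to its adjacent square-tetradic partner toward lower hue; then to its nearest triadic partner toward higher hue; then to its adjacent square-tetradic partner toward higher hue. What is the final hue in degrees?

174°

square ↓ −90°: 54 − 90 = -36 → -36 + 360 = 324°
triadic ↑ +120°: 324 + 120 = 444 → 444 − 360 = 84°
square ↑ +90°: 84 + 90 = 174°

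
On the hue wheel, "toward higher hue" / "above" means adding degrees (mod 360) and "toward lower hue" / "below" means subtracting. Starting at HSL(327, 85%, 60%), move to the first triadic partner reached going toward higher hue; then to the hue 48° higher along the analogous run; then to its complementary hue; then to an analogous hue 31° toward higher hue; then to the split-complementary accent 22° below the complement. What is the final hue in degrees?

triadic ↑ +120°: 327 + 120 = 447 → 447 − 360 = 87°
analog 48° ↑ +48°: 87 + 48 = 135°
complement +180°: 135 + 180 = 315°
analog 31° ↑ +31°: 315 + 31 = 346°
split-comp 22° ↓ +158°: 346 + 158 = 504 → 504 − 360 = 144°

144°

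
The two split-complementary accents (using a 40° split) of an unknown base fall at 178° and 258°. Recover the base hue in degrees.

38°

The accents sit 40° either side of the complement, so the complement is their short-arc midpoint on the wheel.
Short-arc midpoint of 178° and 258°: 218°.
Base is 180° from the complement: 218 − 180 = 38°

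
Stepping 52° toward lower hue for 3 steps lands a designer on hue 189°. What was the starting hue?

345°

3 steps of 52° (toward lower hue) give a net shift of −156°.
Start = end − shift: 189 + 156 = 345°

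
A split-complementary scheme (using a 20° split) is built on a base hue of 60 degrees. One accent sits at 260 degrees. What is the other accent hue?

220°

Split-complementary hues sit 20° either side of the complement.
Complement of the base 60°: 60 + 180 = 240°
The given accent 260° is 20° one side of 240°; the other accent sits 20° the other side: 240 − 20 = 220°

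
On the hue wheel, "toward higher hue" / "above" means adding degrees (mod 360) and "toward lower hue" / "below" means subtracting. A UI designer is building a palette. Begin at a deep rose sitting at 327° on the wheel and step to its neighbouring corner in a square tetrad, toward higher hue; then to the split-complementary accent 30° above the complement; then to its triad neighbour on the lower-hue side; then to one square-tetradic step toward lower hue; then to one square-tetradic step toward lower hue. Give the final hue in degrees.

+90° (square ↑): 327 + 90 = 417 → 417 − 360 = 57°
+210° (split-comp 30° ↑): 57 + 210 = 267°
−120° (triadic ↓): 267 − 120 = 147°
−90° (square ↓): 147 − 90 = 57°
−90° (square ↓): 57 − 90 = -33 → -33 + 360 = 327°

327°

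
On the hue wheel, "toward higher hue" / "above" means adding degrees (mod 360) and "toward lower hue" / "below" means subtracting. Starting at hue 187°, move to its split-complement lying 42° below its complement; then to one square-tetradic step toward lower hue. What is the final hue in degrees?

235°

+138° (split-comp 42° ↓): 187 + 138 = 325°
−90° (square ↓): 325 − 90 = 235°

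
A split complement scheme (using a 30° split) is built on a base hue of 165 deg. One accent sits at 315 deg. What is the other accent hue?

Split-complementary hues sit 30° either side of the complement.
Complement of the base 165°: 165 + 180 = 345°
The given accent 315° is 30° one side of 345°; the other accent sits 30° the other side: 345 + 30 = 375 → 375 − 360 = 15°

15°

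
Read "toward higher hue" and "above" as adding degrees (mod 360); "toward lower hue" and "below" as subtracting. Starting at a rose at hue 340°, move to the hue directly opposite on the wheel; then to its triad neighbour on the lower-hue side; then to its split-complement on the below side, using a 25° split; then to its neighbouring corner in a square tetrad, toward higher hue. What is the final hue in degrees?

285°

+180° (complement): 340 + 180 = 520 → 520 − 360 = 160°
−120° (triadic ↓): 160 − 120 = 40°
+155° (split-comp 25° ↓): 40 + 155 = 195°
+90° (square ↑): 195 + 90 = 285°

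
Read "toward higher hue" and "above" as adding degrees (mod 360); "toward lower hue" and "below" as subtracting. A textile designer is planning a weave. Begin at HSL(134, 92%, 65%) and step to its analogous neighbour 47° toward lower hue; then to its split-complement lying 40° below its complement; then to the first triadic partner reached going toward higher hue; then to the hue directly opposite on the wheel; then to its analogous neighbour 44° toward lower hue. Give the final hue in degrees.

123°

analog 47° ↓ −47°: 134 − 47 = 87°
split-comp 40° ↓ +140°: 87 + 140 = 227°
triadic ↑ +120°: 227 + 120 = 347°
complement +180°: 347 + 180 = 527 → 527 − 360 = 167°
analog 44° ↓ −44°: 167 − 44 = 123°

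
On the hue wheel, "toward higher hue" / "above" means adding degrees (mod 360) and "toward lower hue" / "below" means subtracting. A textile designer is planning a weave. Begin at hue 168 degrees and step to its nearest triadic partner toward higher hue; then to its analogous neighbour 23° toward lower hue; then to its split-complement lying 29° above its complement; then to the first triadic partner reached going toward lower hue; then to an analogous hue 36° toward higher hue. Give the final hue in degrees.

30°

triadic ↑ +120°: 168 + 120 = 288°
analog 23° ↓ −23°: 288 − 23 = 265°
split-comp 29° ↑ +209°: 265 + 209 = 474 → 474 − 360 = 114°
triadic ↓ −120°: 114 − 120 = -6 → -6 + 360 = 354°
analog 36° ↑ +36°: 354 + 36 = 390 → 390 − 360 = 30°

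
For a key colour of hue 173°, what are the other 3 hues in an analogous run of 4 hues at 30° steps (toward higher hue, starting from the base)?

203°, 233°, 263°

173 + 30 = 203°
173 + 60 = 233°
173 + 90 = 263°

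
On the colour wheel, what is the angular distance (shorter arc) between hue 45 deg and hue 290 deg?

|45 − 290| = 245.
The shorter arc is 360 − 245 = 115°.

115°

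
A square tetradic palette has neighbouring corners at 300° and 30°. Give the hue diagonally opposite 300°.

A square tetradic scheme places four hues 90° apart; opposite corners are 180° apart.
300 + 180 = 480 → 480 − 360 = 120°

120°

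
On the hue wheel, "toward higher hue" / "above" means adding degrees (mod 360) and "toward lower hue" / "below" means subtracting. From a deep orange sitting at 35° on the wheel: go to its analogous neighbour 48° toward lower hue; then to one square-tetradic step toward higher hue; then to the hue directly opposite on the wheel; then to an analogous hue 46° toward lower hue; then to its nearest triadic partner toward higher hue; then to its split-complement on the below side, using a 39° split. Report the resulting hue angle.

112°

analog 48° ↓ −48°: 35 − 48 = -13 → -13 + 360 = 347°
square ↑ +90°: 347 + 90 = 437 → 437 − 360 = 77°
complement +180°: 77 + 180 = 257°
analog 46° ↓ −46°: 257 − 46 = 211°
triadic ↑ +120°: 211 + 120 = 331°
split-comp 39° ↓ +141°: 331 + 141 = 472 → 472 − 360 = 112°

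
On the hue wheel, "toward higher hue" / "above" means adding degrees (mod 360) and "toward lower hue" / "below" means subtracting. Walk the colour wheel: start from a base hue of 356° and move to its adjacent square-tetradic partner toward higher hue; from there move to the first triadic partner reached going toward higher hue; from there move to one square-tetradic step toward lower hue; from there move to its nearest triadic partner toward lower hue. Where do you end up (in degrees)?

356°

+90° (square ↑): 356 + 90 = 446 → 446 − 360 = 86°
+120° (triadic ↑): 86 + 120 = 206°
−90° (square ↓): 206 − 90 = 116°
−120° (triadic ↓): 116 − 120 = -4 → -4 + 360 = 356°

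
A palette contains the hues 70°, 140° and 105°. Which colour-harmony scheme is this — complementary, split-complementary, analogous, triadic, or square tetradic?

analogous

Sort the hues: 70°, 105°, 140°.
Successive gaps around the wheel: 35°, 35°, 290°.
A run of hues at equal small steps (35°) with one large closing gap is an analogous group.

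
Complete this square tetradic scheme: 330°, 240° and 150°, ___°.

A square tetradic scheme places four hues every 90°.
The full set through 150° is {60°, 150°, 240°, 330°}.
Given {150°, 240°, 330°}, the missing hue is 60°.

60°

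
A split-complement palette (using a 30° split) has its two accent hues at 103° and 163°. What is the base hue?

The accents sit 30° either side of the complement, so the complement is their short-arc midpoint on the wheel.
Short-arc midpoint of 103° and 163°: 133°.
Base is 180° from the complement: 133 − 180 = -47 → -47 + 360 = 313°

313°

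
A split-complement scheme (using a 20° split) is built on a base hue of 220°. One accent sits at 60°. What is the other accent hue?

20°

Split-complementary hues sit 20° either side of the complement.
Complement of the base 220°: 220 + 180 = 400 → 400 − 360 = 40°
The given accent 60° is 20° one side of 40°; the other accent sits 20° the other side: 40 − 20 = 20°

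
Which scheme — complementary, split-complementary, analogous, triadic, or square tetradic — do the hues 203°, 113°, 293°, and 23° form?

square tetradic

Sort the hues: 23°, 113°, 203°, 293°.
Successive gaps around the wheel: 90°, 90°, 90°, 90°.
Four hues every 90° form a square tetradic scheme.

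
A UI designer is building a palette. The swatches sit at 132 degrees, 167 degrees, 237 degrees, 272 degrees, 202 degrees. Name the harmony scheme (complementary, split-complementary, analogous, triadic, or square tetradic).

analogous

Sort the hues: 132°, 167°, 202°, 237°, 272°.
Successive gaps around the wheel: 35°, 35°, 35°, 35°, 220°.
A run of hues at equal small steps (35°) with one large closing gap is an analogous group.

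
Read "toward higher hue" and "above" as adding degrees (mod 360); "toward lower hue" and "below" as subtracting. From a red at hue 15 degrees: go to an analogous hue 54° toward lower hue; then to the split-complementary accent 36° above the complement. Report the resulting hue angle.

analog 54° ↓ −54°: 15 − 54 = -39 → -39 + 360 = 321°
split-comp 36° ↑ +216°: 321 + 216 = 537 → 537 − 360 = 177°

177°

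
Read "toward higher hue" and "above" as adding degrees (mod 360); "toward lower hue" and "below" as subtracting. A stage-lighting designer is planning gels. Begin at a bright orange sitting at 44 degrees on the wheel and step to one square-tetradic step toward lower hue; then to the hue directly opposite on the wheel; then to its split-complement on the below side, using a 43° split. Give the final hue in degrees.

271°

−90° (square ↓): 44 − 90 = -46 → -46 + 360 = 314°
+180° (complement): 314 + 180 = 494 → 494 − 360 = 134°
+137° (split-comp 43° ↓): 134 + 137 = 271°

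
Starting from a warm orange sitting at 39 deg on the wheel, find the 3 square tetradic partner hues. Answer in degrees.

129°, 219°, and 309°

A square tetradic scheme places four hues every 90°.
39 + 90 = 129°
39 + 180 = 219°
39 + 270 = 309°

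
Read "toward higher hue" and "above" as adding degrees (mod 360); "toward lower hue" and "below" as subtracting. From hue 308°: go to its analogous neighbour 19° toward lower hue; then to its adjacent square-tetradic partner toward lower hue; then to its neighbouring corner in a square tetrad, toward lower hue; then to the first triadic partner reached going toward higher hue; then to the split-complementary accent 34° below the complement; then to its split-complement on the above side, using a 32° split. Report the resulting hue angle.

analog 19° ↓ −19°: 308 − 19 = 289°
square ↓ −90°: 289 − 90 = 199°
square ↓ −90°: 199 − 90 = 109°
triadic ↑ +120°: 109 + 120 = 229°
split-comp 34° ↓ +146°: 229 + 146 = 375 → 375 − 360 = 15°
split-comp 32° ↑ +212°: 15 + 212 = 227°

227°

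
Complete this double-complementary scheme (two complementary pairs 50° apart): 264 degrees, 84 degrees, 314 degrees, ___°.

A rectangular tetradic uses two complementary pairs 50° apart: offsets 0°, 50°, 180°, 230°.
Among {84°, 264°, 314°}, 84° and 264° are a 180° pair.
The remaining hue 314° needs its own complement: 314 + 180 = 494 → 494 − 360 = 134°

134°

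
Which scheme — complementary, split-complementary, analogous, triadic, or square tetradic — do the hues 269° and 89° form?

complementary

Sort the hues: 89°, 269°.
Successive gaps around the wheel: 180°, 180°.
Two hues 180° apart are complementary.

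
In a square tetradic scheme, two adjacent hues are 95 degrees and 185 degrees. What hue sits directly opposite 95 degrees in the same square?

A square tetradic scheme places four hues 90° apart; opposite corners are 180° apart.
95 + 180 = 275°

275°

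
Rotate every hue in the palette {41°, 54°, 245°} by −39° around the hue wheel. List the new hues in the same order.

41 − 39 = 2°
54 − 39 = 15°
245 − 39 = 206°

2°, 15°, 206°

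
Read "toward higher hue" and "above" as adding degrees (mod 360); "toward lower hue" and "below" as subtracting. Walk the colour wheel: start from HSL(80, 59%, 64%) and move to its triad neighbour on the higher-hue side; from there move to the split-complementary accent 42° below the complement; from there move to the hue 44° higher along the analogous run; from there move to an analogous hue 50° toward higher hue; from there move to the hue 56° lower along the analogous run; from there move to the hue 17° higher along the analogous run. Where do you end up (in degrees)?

33°

triadic ↑ +120°: 80 + 120 = 200°
split-comp 42° ↓ +138°: 200 + 138 = 338°
analog 44° ↑ +44°: 338 + 44 = 382 → 382 − 360 = 22°
analog 50° ↑ +50°: 22 + 50 = 72°
analog 56° ↓ −56°: 72 − 56 = 16°
analog 17° ↑ +17°: 16 + 17 = 33°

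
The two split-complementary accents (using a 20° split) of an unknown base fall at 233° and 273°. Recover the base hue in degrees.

73°

The accents sit 20° either side of the complement, so the complement is their short-arc midpoint on the wheel.
Short-arc midpoint of 233° and 273°: 253°.
Base is 180° from the complement: 253 − 180 = 73°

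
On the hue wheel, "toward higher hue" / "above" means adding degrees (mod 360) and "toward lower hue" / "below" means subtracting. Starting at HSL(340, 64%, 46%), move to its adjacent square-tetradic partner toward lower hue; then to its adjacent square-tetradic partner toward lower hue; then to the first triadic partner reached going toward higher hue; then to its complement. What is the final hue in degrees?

100°

340 − 90 = 250°   (square ↓)
250 − 90 = 160°   (square ↓)
160 + 120 = 280°   (triadic ↑)
280 + 180 = 460 → 460 − 360 = 100°   (complement)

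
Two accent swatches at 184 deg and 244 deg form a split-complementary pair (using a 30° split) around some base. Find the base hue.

34°

The accents sit 30° either side of the complement, so the complement is their short-arc midpoint on the wheel.
Short-arc midpoint of 184° and 244°: 214°.
Base is 180° from the complement: 214 − 180 = 34°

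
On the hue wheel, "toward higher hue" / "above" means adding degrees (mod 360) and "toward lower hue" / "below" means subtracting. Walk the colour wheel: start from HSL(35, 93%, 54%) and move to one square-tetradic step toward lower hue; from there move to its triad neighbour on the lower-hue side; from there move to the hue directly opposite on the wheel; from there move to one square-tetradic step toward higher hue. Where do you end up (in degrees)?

35 − 90 = -55 → -55 + 360 = 305°   (square ↓)
305 − 120 = 185°   (triadic ↓)
185 + 180 = 365 → 365 − 360 = 5°   (complement)
5 + 90 = 95°   (square ↑)

95°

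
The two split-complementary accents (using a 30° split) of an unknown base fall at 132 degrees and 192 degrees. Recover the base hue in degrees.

The accents sit 30° either side of the complement, so the complement is their short-arc midpoint on the wheel.
Short-arc midpoint of 132° and 192°: 162°.
Base is 180° from the complement: 162 − 180 = -18 → -18 + 360 = 342°

342°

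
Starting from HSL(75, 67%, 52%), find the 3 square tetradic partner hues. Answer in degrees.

A square tetradic scheme places four hues every 90°.
75 + 90 = 165°
75 + 180 = 255°
75 + 270 = 345°

165°, 255°, and 345°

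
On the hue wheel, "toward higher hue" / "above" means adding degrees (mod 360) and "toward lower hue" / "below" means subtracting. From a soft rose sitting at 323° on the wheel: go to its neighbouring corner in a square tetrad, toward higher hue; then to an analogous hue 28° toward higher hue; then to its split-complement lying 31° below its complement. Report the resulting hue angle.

230°

323 + 90 = 413 → 413 − 360 = 53°   (square ↑)
53 + 28 = 81°   (analog 28° ↑)
81 + 149 = 230°   (split-comp 31° ↓)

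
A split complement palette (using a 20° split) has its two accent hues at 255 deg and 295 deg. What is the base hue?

The accents sit 20° either side of the complement, so the complement is their short-arc midpoint on the wheel.
Short-arc midpoint of 255° and 295°: 275°.
Base is 180° from the complement: 275 − 180 = 95°

95°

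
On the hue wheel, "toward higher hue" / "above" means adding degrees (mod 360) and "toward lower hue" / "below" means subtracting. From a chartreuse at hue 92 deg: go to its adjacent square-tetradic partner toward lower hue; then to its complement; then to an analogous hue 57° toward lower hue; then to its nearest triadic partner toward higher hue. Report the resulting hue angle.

245°

92 − 90 = 2°   (square ↓)
2 + 180 = 182°   (complement)
182 − 57 = 125°   (analog 57° ↓)
125 + 120 = 245°   (triadic ↑)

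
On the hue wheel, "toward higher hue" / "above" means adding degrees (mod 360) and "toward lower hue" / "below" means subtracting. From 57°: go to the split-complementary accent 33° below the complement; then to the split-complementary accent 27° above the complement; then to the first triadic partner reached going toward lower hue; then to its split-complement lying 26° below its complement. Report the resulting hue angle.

57 + 147 = 204°   (split-comp 33° ↓)
204 + 207 = 411 → 411 − 360 = 51°   (split-comp 27° ↑)
51 − 120 = -69 → -69 + 360 = 291°   (triadic ↓)
291 + 154 = 445 → 445 − 360 = 85°   (split-comp 26° ↓)

85°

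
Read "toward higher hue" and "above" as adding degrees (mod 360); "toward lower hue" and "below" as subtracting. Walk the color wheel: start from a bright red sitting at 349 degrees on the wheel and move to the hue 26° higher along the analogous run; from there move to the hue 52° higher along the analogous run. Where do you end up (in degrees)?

67°

analog 26° ↑ +26°: 349 + 26 = 375 → 375 − 360 = 15°
analog 52° ↑ +52°: 15 + 52 = 67°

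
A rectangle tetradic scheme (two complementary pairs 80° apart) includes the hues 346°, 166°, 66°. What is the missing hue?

246°

A rectangular tetradic uses two complementary pairs 80° apart: offsets 0°, 80°, 180°, 260°.
Among {66°, 166°, 346°}, 166° and 346° are a 180° pair.
The remaining hue 66° needs its own complement: 66 + 180 = 246°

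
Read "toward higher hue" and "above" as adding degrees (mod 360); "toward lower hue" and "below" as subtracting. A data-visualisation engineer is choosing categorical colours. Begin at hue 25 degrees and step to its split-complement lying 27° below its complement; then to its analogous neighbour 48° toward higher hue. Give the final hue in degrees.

25 + 153 = 178°   (split-comp 27° ↓)
178 + 48 = 226°   (analog 48° ↑)

226°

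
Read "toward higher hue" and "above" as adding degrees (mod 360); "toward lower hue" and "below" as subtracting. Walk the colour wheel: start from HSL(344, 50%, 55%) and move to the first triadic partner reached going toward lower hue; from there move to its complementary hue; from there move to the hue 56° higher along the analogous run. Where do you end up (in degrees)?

100°

−120° (triadic ↓): 344 − 120 = 224°
+180° (complement): 224 + 180 = 404 → 404 − 360 = 44°
+56° (analog 56° ↑): 44 + 56 = 100°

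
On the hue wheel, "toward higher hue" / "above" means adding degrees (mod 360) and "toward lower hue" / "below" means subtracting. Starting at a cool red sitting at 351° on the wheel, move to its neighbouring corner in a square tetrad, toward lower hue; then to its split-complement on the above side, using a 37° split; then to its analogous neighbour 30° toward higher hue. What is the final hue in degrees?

148°

−90° (square ↓): 351 − 90 = 261°
+217° (split-comp 37° ↑): 261 + 217 = 478 → 478 − 360 = 118°
+30° (analog 30° ↑): 118 + 30 = 148°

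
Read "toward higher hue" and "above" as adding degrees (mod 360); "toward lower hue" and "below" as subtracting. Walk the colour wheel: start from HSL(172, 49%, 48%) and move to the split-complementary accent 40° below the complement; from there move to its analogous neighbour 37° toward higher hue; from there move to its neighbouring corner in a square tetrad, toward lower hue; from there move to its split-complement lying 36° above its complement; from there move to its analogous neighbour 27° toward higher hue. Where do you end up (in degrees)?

142°

split-comp 40° ↓ +140°: 172 + 140 = 312°
analog 37° ↑ +37°: 312 + 37 = 349°
square ↓ −90°: 349 − 90 = 259°
split-comp 36° ↑ +216°: 259 + 216 = 475 → 475 − 360 = 115°
analog 27° ↑ +27°: 115 + 27 = 142°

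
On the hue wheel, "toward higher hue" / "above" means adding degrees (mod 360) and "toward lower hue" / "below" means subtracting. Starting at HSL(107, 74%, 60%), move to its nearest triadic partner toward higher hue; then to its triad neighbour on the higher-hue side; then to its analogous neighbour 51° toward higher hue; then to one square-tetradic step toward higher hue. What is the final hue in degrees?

107 + 120 = 227°   (triadic ↑)
227 + 120 = 347°   (triadic ↑)
347 + 51 = 398 → 398 − 360 = 38°   (analog 51° ↑)
38 + 90 = 128°   (square ↑)

128°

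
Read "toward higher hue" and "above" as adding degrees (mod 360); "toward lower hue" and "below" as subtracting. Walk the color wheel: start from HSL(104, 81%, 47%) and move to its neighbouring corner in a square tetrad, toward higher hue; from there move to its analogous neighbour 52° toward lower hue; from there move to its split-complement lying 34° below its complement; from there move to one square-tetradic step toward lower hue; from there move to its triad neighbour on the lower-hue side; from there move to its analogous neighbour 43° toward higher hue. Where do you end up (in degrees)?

square ↑ +90°: 104 + 90 = 194°
analog 52° ↓ −52°: 194 − 52 = 142°
split-comp 34° ↓ +146°: 142 + 146 = 288°
square ↓ −90°: 288 − 90 = 198°
triadic ↓ −120°: 198 − 120 = 78°
analog 43° ↑ +43°: 78 + 43 = 121°

121°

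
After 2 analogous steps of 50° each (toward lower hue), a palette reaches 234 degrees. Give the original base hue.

2 steps of 50° (toward lower hue) give a net shift of −100°.
Start = end − shift: 234 + 100 = 334°

334°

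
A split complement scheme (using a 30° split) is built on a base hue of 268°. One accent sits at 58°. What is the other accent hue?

118°

Split-complementary hues sit 30° either side of the complement.
Complement of the base 268°: 268 + 180 = 448 → 448 − 360 = 88°
The given accent 58° is 30° one side of 88°; the other accent sits 30° the other side: 88 + 30 = 118°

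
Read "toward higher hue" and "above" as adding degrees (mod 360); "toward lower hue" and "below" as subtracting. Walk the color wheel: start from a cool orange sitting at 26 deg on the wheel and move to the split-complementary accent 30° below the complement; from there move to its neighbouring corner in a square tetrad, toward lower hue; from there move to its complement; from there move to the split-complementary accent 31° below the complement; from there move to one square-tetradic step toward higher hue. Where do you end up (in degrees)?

145°

+150° (split-comp 30° ↓): 26 + 150 = 176°
−90° (square ↓): 176 − 90 = 86°
+180° (complement): 86 + 180 = 266°
+149° (split-comp 31° ↓): 266 + 149 = 415 → 415 − 360 = 55°
+90° (square ↑): 55 + 90 = 145°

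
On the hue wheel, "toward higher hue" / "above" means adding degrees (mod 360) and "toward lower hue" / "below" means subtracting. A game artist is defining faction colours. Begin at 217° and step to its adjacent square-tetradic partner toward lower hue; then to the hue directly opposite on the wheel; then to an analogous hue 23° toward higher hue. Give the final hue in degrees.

217 − 90 = 127°   (square ↓)
127 + 180 = 307°   (complement)
307 + 23 = 330°   (analog 23° ↑)

330°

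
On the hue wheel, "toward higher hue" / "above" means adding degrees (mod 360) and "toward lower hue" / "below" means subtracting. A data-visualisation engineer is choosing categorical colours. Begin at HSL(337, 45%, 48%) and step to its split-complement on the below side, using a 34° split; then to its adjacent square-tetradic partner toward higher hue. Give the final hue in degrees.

213°

+146° (split-comp 34° ↓): 337 + 146 = 483 → 483 − 360 = 123°
+90° (square ↑): 123 + 90 = 213°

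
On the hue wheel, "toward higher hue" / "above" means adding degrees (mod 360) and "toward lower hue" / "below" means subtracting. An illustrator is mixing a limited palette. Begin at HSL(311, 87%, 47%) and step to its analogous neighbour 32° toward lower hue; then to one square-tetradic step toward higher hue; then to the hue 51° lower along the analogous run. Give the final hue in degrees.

analog 32° ↓ −32°: 311 − 32 = 279°
square ↑ +90°: 279 + 90 = 369 → 369 − 360 = 9°
analog 51° ↓ −51°: 9 − 51 = -42 → -42 + 360 = 318°

318°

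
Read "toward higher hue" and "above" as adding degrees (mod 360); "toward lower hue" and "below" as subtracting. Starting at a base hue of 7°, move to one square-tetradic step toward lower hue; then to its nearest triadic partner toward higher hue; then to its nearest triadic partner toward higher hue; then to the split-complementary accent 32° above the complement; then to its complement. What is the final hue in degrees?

−90° (square ↓): 7 − 90 = -83 → -83 + 360 = 277°
+120° (triadic ↑): 277 + 120 = 397 → 397 − 360 = 37°
+120° (triadic ↑): 37 + 120 = 157°
+212° (split-comp 32° ↑): 157 + 212 = 369 → 369 − 360 = 9°
+180° (complement): 9 + 180 = 189°

189°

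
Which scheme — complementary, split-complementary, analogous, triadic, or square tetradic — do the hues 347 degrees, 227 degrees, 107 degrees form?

Sort the hues: 107°, 227°, 347°.
Successive gaps around the wheel: 120°, 120°, 120°.
Three hues equally spaced 120° apart form a triad.

triadic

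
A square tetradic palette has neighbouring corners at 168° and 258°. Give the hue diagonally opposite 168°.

A square tetradic scheme places four hues 90° apart; opposite corners are 180° apart.
168 + 180 = 348°

348°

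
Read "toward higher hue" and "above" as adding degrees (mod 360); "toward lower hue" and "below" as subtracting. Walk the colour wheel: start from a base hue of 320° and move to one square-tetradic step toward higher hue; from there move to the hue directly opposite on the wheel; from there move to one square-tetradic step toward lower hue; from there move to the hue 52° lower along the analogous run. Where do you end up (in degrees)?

88°

+90° (square ↑): 320 + 90 = 410 → 410 − 360 = 50°
+180° (complement): 50 + 180 = 230°
−90° (square ↓): 230 − 90 = 140°
−52° (analog 52° ↓): 140 − 52 = 88°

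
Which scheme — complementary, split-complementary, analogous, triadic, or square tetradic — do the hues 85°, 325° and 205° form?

Sort the hues: 85°, 205°, 325°.
Successive gaps around the wheel: 120°, 120°, 120°.
Three hues equally spaced 120° apart form a triad.

triadic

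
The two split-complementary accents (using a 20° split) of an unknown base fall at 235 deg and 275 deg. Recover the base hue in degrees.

The accents sit 20° either side of the complement, so the complement is their short-arc midpoint on the wheel.
Short-arc midpoint of 235° and 275°: 255°.
Base is 180° from the complement: 255 − 180 = 75°

75°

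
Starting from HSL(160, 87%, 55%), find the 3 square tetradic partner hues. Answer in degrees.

A square tetradic scheme places four hues every 90°.
160 + 90 = 250°
160 + 180 = 340°
160 + 270 = 430 → 430 − 360 = 70°

250°, 340°, 70°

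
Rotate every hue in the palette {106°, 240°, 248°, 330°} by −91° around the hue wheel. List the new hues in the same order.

106 − 91 = 15°
240 − 91 = 149°
248 − 91 = 157°
330 − 91 = 239°

15°, 149°, 157°, 239°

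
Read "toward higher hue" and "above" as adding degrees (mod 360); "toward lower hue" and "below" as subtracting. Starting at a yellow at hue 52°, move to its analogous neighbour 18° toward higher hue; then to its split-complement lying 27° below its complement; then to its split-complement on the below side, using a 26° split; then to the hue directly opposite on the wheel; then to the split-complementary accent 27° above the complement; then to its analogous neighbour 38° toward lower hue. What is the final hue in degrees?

6°

+18° (analog 18° ↑): 52 + 18 = 70°
+153° (split-comp 27° ↓): 70 + 153 = 223°
+154° (split-comp 26° ↓): 223 + 154 = 377 → 377 − 360 = 17°
+180° (complement): 17 + 180 = 197°
+207° (split-comp 27° ↑): 197 + 207 = 404 → 404 − 360 = 44°
−38° (analog 38° ↓): 44 − 38 = 6°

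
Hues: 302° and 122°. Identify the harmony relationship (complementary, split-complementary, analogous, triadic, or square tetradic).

complementary

Sort the hues: 122°, 302°.
Successive gaps around the wheel: 180°, 180°.
Two hues 180° apart are complementary.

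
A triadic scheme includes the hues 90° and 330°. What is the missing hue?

A triad places three hues 120° apart.
The full set through 90° is {90°, 210°, 330°}.
Given {90°, 330°}, the missing hue is 210°.

210°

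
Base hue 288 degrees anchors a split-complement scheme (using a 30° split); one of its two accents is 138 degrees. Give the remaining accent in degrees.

Split-complementary hues sit 30° either side of the complement.
Complement of the base 288°: 288 + 180 = 468 → 468 − 360 = 108°
The given accent 138° is 30° one side of 108°; the other accent sits 30° the other side: 108 − 30 = 78°

78°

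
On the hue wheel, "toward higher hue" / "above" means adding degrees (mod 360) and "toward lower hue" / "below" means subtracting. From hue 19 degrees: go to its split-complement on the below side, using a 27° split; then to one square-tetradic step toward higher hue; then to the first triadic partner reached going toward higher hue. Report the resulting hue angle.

+153° (split-comp 27° ↓): 19 + 153 = 172°
+90° (square ↑): 172 + 90 = 262°
+120° (triadic ↑): 262 + 120 = 382 → 382 − 360 = 22°

22°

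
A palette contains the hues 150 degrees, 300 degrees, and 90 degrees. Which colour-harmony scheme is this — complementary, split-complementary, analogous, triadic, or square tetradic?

split-complementary

Sort the hues: 90°, 150°, 300°.
Successive gaps around the wheel: 60°, 150°, 150°.
Two 150° gaps and one 60° gap — a base hue opposite a pair of accents 30° either side of its complement — is the split-complementary pattern.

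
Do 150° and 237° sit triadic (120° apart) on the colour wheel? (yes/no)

no

Angular distance: |150 − 237| = 87 = 87°.
Triadic (120° apart) requires 120°.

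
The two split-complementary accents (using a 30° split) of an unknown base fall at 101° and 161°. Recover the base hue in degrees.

311°

The accents sit 30° either side of the complement, so the complement is their short-arc midpoint on the wheel.
Short-arc midpoint of 101° and 161°: 131°.
Base is 180° from the complement: 131 − 180 = -49 → -49 + 360 = 311°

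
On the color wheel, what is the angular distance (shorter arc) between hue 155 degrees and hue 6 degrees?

149°

|155 − 6| = 149.
149 ≤ 180, so the shorter arc is 149°.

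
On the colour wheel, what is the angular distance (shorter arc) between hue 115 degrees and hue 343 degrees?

132°

|115 − 343| = 228.
The shorter arc is 360 − 228 = 132°.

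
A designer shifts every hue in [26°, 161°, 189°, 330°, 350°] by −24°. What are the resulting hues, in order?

26 − 24 = 2°
161 − 24 = 137°
189 − 24 = 165°
330 − 24 = 306°
350 − 24 = 326°

2°, 137°, 165°, 306°, 326°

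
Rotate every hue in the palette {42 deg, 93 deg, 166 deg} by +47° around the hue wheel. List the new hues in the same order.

89°, 140°, 213°

42 + 47 = 89°
93 + 47 = 140°
166 + 47 = 213°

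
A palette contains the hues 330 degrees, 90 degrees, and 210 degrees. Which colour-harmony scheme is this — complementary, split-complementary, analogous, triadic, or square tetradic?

Sort the hues: 90°, 210°, 330°.
Successive gaps around the wheel: 120°, 120°, 120°.
Three hues equally spaced 120° apart form a triad.

triadic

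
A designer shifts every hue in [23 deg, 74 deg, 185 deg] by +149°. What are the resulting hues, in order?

172°, 223°, 334°

23 + 149 = 172°
74 + 149 = 223°
185 + 149 = 334°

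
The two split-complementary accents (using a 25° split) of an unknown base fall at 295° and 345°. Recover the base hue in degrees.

140°

The accents sit 25° either side of the complement, so the complement is their short-arc midpoint on the wheel.
Short-arc midpoint of 295° and 345°: 320°.
Base is 180° from the complement: 320 − 180 = 140°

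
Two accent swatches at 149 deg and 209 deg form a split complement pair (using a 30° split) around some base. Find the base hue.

359°

The accents sit 30° either side of the complement, so the complement is their short-arc midpoint on the wheel.
Short-arc midpoint of 149° and 209°: 179°.
Base is 180° from the complement: 179 − 180 = -1 → -1 + 360 = 359°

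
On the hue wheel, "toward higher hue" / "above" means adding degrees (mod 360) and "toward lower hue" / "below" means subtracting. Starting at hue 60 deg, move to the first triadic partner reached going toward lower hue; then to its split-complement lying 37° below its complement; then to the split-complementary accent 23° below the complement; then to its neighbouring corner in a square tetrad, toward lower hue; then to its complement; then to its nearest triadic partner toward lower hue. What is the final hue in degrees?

210°

triadic ↓ −120°: 60 − 120 = -60 → -60 + 360 = 300°
split-comp 37° ↓ +143°: 300 + 143 = 443 → 443 − 360 = 83°
split-comp 23° ↓ +157°: 83 + 157 = 240°
square ↓ −90°: 240 − 90 = 150°
complement +180°: 150 + 180 = 330°
triadic ↓ −120°: 330 − 120 = 210°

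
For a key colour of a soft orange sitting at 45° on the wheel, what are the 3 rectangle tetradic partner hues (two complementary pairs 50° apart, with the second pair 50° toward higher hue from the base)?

95°, 225° and 275°

A rectangular tetradic uses two complementary pairs 50° apart: offsets 0°, 50°, 180°, 230°.
45 + 50 = 95°
45 + 180 = 225°
45 + 230 = 275°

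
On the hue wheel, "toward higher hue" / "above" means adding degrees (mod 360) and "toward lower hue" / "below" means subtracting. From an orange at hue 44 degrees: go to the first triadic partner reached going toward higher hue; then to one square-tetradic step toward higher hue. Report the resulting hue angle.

254°

44 + 120 = 164°   (triadic ↑)
164 + 90 = 254°   (square ↑)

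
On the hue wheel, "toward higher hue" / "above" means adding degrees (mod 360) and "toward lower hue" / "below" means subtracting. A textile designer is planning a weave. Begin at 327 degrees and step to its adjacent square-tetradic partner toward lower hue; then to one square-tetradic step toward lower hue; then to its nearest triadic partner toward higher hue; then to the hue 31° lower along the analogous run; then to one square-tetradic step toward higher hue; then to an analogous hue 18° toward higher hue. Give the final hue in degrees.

344°

−90° (square ↓): 327 − 90 = 237°
−90° (square ↓): 237 − 90 = 147°
+120° (triadic ↑): 147 + 120 = 267°
−31° (analog 31° ↓): 267 − 31 = 236°
+90° (square ↑): 236 + 90 = 326°
+18° (analog 18° ↑): 326 + 18 = 344°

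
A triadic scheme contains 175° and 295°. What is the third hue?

55°

A triad spaces three hues 120° apart.
The full set is {55°, 175°, 295°}.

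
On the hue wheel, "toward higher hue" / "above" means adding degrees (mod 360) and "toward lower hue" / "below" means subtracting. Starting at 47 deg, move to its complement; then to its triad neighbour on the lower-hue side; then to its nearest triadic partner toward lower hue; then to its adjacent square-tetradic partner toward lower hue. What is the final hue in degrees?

+180° (complement): 47 + 180 = 227°
−120° (triadic ↓): 227 − 120 = 107°
−120° (triadic ↓): 107 − 120 = -13 → -13 + 360 = 347°
−90° (square ↓): 347 − 90 = 257°

257°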